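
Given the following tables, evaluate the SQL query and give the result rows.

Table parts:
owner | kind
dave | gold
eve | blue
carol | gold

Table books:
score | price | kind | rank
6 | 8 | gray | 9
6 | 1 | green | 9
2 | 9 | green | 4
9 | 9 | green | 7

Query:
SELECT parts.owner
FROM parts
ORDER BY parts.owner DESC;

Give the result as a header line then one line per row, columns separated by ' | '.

After SELECT (3 rows):
parts.owner
dave
eve
carol
After ORDER BY (3 rows):
parts.owner
eve
dave
carol

== RESULT ==
parts.owner
eve
dave
carol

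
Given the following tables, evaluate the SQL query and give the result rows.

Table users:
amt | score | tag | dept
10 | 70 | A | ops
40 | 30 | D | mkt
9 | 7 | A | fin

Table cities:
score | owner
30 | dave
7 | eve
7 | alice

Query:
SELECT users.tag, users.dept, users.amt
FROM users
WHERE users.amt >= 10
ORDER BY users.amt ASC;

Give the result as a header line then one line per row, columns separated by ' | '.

== RESULT ==
users.tag | users.dept | users.amt
A | ops | 10
D | mkt | 40

Derivation:
After WHERE (2 rows):
users.amt | users.score | users.tag | users.dept
10 | 70 | A | ops
40 | 30 | D | mkt
After SELECT (2 rows):
users.tag | users.dept | users.amt
A | ops | 10
D | mkt | 40
After ORDER BY (2 rows):
users.tag | users.dept | users.amt
A | ops | 10
D | mkt | 40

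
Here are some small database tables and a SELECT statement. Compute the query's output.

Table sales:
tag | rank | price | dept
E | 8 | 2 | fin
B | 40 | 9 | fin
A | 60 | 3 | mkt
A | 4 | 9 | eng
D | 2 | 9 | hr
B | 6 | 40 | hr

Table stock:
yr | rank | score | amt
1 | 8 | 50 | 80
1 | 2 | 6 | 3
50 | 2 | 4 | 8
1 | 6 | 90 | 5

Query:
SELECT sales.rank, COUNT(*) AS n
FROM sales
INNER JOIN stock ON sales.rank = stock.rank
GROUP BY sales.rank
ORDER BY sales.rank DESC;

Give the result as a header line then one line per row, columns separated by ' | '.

== RESULT ==
sales.rank | n
8 | 1
6 | 1
2 | 2

Derivation:
After JOIN stock (4 rows):
sales.tag | sales.rank | sales.price | sales.dept | stock.yr | stock.rank | stock.score | stock.amt
E | 8 | 2 | fin | 1 | 8 | 50 | 80
D | 2 | 9 | hr | 1 | 2 | 6 | 3
D | 2 | 9 | hr | 50 | 2 | 4 | 8
B | 6 | 40 | hr | 1 | 6 | 90 | 5
After GROUP BY (3 rows):
sales.rank | n
8 | 1
2 | 2
6 | 1
After ORDER BY (3 rows):
sales.rank | n
8 | 1
6 | 1
2 | 2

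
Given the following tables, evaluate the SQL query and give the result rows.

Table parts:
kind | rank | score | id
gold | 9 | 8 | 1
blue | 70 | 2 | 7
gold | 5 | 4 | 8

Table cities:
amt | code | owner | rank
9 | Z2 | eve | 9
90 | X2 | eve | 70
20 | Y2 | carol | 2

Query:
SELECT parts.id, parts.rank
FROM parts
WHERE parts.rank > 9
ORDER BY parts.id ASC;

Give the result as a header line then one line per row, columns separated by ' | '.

== RESULT ==
parts.id | parts.rank
7 | 70

Derivation:
After WHERE (1 rows):
parts.kind | parts.rank | parts.score | parts.id
blue | 70 | 2 | 7
After SELECT (1 rows):
parts.id | parts.rank
7 | 70
After ORDER BY (1 rows):
parts.id | parts.rank
7 | 70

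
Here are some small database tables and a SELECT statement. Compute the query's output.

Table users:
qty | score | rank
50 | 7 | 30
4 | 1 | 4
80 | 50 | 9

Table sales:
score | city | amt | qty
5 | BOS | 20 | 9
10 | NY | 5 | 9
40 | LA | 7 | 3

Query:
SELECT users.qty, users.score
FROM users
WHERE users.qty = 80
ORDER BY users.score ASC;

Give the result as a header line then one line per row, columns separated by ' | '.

After WHERE (1 rows):
users.qty | users.score | users.rank
80 | 50 | 9
After SELECT (1 rows):
users.qty | users.score
80 | 50
After ORDER BY (1 rows):
users.qty | users.score
80 | 50

== RESULT ==
users.qty | users.score
80 | 50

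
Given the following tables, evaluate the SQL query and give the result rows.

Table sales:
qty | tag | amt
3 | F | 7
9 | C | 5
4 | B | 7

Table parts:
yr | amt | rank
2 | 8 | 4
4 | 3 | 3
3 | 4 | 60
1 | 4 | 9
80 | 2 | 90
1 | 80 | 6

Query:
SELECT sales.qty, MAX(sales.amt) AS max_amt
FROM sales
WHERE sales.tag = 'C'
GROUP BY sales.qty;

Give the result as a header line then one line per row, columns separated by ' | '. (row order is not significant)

== RESULT ==
sales.qty | max_amt
9 | 5

Derivation:
After WHERE (1 rows):
sales.qty | sales.tag | sales.amt
9 | C | 5
After GROUP BY (1 rows):
sales.qty | max_amt
9 | 5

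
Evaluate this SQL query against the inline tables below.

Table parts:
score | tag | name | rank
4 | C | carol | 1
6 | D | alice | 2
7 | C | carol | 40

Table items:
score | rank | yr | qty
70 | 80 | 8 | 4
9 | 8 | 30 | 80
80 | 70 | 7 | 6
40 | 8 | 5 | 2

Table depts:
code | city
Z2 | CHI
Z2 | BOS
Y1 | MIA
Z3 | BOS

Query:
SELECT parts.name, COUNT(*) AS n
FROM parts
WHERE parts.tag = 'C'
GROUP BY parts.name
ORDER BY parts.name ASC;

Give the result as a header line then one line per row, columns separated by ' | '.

After WHERE (2 rows):
parts.score | parts.tag | parts.name | parts.rank
4 | C | carol | 1
7 | C | carol | 40
After GROUP BY (1 rows):
parts.name | n
carol | 2
After ORDER BY (1 rows):
parts.name | n
carol | 2

== RESULT ==
parts.name | n
carol | 2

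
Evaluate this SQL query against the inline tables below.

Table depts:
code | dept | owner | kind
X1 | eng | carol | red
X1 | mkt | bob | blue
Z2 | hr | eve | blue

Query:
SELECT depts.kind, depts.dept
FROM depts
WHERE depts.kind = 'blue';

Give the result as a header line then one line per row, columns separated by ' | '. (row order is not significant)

After WHERE (2 rows):
depts.code | depts.dept | depts.owner | depts.kind
X1 | mkt | bob | blue
Z2 | hr | eve | blue
After SELECT (2 rows):
depts.kind | depts.dept
blue | mkt
blue | hr

== RESULT ==
depts.kind | depts.dept
blue | mkt
blue | hr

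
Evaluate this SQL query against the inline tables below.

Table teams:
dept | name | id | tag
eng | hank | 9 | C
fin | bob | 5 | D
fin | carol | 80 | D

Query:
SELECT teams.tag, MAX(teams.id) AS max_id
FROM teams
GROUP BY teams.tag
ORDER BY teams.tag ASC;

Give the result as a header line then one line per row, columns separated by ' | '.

After GROUP BY (2 rows):
teams.tag | max_id
C | 9
D | 80
After ORDER BY (2 rows):
teams.tag | max_id
C | 9
D | 80

== RESULT ==
teams.tag | max_id
C | 9
D | 80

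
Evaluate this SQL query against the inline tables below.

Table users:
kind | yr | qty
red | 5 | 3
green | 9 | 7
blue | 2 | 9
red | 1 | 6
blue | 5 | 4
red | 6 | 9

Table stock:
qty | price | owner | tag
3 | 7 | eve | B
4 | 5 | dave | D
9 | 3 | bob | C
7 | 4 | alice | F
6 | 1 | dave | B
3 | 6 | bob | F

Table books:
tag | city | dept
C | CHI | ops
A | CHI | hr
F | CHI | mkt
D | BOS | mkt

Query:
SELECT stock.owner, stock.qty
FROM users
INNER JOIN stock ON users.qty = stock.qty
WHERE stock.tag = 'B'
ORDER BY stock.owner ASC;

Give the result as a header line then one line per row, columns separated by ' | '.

After JOIN stock (7 rows):
users.kind | users.yr | users.qty | stock.qty | stock.price | stock.owner | stock.tag
red | 5 | 3 | 3 | 7 | eve | B
red | 5 | 3 | 3 | 6 | bob | F
green | 9 | 7 | 7 | 4 | alice | F
blue | 2 | 9 | 9 | 3 | bob | C
red | 1 | 6 | 6 | 1 | dave | B
blue | 5 | 4 | 4 | 5 | dave | D
red | 6 | 9 | 9 | 3 | bob | C
After WHERE (2 rows):
users.kind | users.yr | users.qty | stock.qty | stock.price | stock.owner | stock.tag
red | 5 | 3 | 3 | 7 | eve | B
red | 1 | 6 | 6 | 1 | dave | B
After SELECT (2 rows):
stock.owner | stock.qty
eve | 3
dave | 6
After ORDER BY (2 rows):
stock.owner | stock.qty
dave | 6
eve | 3

== RESULT ==
stock.owner | stock.qty
dave | 6
eve | 3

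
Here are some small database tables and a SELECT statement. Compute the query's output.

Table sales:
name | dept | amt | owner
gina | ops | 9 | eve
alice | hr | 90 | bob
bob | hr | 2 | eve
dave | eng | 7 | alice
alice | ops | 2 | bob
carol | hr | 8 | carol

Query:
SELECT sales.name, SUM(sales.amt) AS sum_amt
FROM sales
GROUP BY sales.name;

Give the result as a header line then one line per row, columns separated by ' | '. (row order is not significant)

After GROUP BY (5 rows):
sales.name | sum_amt
gina | 9
alice | 92
bob | 2
dave | 7
carol | 8

== RESULT ==
sales.name | sum_amt
gina | 9
alice | 92
bob | 2
dave | 7
carol | 8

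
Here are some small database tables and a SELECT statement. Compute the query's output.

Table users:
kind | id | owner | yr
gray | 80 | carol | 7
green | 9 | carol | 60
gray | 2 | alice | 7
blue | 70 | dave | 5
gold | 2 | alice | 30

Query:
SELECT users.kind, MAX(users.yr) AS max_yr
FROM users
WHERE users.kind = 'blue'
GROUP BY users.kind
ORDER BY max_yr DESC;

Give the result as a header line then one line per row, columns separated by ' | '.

After WHERE (1 rows):
users.kind | users.id | users.owner | users.yr
blue | 70 | dave | 5
After GROUP BY (1 rows):
users.kind | max_yr
blue | 5
After ORDER BY (1 rows):
users.kind | max_yr
blue | 5

== RESULT ==
users.kind | max_yr
blue | 5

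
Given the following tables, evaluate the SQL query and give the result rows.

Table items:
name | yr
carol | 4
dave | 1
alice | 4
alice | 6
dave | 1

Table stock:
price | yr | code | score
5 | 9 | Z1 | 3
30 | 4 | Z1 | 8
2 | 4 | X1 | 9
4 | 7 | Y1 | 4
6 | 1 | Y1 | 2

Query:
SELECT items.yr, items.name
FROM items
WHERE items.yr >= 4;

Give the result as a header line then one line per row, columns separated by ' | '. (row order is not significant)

After WHERE (3 rows):
items.name | items.yr
carol | 4
alice | 4
alice | 6
After SELECT (3 rows):
items.yr | items.name
4 | carol
4 | alice
6 | alice

== RESULT ==
items.yr | items.name
4 | carol
4 | alice
6 | alice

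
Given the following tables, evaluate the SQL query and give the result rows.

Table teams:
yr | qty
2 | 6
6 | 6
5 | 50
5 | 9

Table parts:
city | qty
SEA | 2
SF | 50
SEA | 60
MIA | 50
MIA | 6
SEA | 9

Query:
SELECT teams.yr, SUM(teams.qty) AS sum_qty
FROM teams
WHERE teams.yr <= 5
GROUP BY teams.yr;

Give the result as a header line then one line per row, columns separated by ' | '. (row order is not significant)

== RESULT ==
teams.yr | sum_qty
2 | 6
5 | 59

Derivation:
After WHERE (3 rows):
teams.yr | teams.qty
2 | 6
5 | 50
5 | 9
After GROUP BY (2 rows):
teams.yr | sum_qty
2 | 6
5 | 59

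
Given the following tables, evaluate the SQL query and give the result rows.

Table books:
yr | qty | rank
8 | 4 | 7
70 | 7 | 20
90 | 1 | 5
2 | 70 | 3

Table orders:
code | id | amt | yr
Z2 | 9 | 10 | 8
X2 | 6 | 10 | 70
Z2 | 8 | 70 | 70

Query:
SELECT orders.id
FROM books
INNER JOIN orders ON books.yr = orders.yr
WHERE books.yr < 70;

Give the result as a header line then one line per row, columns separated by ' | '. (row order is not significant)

After JOIN orders (3 rows):
books.yr | books.qty | books.rank | orders.code | orders.id | orders.amt | orders.yr
8 | 4 | 7 | Z2 | 9 | 10 | 8
70 | 7 | 20 | X2 | 6 | 10 | 70
70 | 7 | 20 | Z2 | 8 | 70 | 70
After WHERE (1 rows):
books.yr | books.qty | books.rank | orders.code | orders.id | orders.amt | orders.yr
8 | 4 | 7 | Z2 | 9 | 10 | 8
After SELECT (1 rows):
orders.id
9

== RESULT ==
orders.id
9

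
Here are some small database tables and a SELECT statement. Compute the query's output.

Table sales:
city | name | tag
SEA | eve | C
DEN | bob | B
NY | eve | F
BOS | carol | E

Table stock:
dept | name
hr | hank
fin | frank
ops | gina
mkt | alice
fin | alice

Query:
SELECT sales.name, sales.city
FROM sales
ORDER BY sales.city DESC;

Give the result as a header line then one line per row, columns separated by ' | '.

== RESULT ==
sales.name | sales.city
eve | SEA
eve | NY
bob | DEN
carol | BOS

Derivation:
After SELECT (4 rows):
sales.name | sales.city
eve | SEA
bob | DEN
eve | NY
carol | BOS
After ORDER BY (4 rows):
sales.name | sales.city
eve | SEA
eve | NY
bob | DEN
carol | BOS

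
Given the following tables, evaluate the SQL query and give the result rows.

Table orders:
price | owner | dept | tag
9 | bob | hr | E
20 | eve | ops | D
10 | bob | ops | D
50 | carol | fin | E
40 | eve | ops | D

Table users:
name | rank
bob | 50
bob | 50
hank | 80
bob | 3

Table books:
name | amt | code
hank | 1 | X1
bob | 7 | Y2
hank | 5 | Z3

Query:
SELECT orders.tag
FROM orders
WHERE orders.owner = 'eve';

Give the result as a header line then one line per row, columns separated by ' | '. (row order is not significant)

After WHERE (2 rows):
orders.price | orders.owner | orders.dept | orders.tag
20 | eve | ops | D
40 | eve | ops | D
After SELECT (2 rows):
orders.tag
D
D

== RESULT ==
orders.tag
D
D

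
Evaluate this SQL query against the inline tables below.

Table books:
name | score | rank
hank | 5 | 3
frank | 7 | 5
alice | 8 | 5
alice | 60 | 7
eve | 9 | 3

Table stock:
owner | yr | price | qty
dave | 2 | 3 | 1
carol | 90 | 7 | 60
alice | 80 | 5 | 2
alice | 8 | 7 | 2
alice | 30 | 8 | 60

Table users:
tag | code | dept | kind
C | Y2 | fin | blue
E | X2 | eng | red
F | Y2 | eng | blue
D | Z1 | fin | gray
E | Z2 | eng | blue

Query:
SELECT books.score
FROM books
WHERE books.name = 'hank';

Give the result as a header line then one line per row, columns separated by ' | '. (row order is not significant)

After WHERE (1 rows):
books.name | books.score | books.rank
hank | 5 | 3
After SELECT (1 rows):
books.score
5

== RESULT ==
books.score
5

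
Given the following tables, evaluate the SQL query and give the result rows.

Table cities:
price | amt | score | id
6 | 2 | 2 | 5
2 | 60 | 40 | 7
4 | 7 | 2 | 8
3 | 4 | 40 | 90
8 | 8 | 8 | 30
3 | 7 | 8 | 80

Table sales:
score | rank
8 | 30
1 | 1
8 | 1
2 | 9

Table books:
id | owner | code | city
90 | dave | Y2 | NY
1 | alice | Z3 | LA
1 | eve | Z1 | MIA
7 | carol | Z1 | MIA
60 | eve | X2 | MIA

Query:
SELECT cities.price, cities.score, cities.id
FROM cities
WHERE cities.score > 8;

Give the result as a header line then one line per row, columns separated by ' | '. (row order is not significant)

After WHERE (2 rows):
cities.price | cities.amt | cities.score | cities.id
2 | 60 | 40 | 7
3 | 4 | 40 | 90
After SELECT (2 rows):
cities.price | cities.score | cities.id
2 | 40 | 7
3 | 40 | 90

== RESULT ==
cities.price | cities.score | cities.id
2 | 40 | 7
3 | 40 | 90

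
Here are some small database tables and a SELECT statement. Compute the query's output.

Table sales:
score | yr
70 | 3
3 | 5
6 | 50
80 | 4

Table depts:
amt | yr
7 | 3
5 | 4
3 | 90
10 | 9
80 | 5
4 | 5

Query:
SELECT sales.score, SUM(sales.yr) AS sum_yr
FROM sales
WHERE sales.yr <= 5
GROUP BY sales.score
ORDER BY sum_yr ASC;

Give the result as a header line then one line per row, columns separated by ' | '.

After WHERE (3 rows):
sales.score | sales.yr
70 | 3
3 | 5
80 | 4
After GROUP BY (3 rows):
sales.score | sum_yr
70 | 3
3 | 5
80 | 4
After ORDER BY (3 rows):
sales.score | sum_yr
70 | 3
80 | 4
3 | 5

== RESULT ==
sales.score | sum_yr
70 | 3
80 | 4
3 | 5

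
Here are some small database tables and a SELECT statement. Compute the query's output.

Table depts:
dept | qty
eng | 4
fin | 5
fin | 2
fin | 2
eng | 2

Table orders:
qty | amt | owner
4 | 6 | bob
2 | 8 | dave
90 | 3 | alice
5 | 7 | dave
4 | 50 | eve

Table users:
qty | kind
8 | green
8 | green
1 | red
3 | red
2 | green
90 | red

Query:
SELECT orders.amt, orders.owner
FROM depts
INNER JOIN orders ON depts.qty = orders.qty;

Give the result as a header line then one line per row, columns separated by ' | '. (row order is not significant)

== RESULT ==
orders.amt | orders.owner
6 | bob
50 | eve
7 | dave
8 | dave
8 | dave
8 | dave

Derivation:
After JOIN orders (6 rows):
depts.dept | depts.qty | orders.qty | orders.amt | orders.owner
eng | 4 | 4 | 6 | bob
eng | 4 | 4 | 50 | eve
fin | 5 | 5 | 7 | dave
fin | 2 | 2 | 8 | dave
fin | 2 | 2 | 8 | dave
eng | 2 | 2 | 8 | dave
After SELECT (6 rows):
orders.amt | orders.owner
6 | bob
50 | eve
7 | dave
8 | dave
8 | dave
8 | dave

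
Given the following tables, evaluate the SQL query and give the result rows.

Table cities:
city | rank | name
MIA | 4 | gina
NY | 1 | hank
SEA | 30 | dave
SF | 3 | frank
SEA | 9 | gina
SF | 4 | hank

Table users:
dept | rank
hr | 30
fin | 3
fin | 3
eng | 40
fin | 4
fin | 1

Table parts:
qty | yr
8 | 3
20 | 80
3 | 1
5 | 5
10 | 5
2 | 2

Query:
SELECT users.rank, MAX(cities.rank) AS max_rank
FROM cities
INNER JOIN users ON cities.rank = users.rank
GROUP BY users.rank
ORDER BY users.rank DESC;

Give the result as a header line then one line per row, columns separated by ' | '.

After JOIN users (6 rows):
cities.city | cities.rank | cities.name | users.dept | users.rank
MIA | 4 | gina | fin | 4
NY | 1 | hank | fin | 1
SEA | 30 | dave | hr | 30
SF | 3 | frank | fin | 3
SF | 3 | frank | fin | 3
SF | 4 | hank | fin | 4
After GROUP BY (4 rows):
users.rank | max_rank
4 | 4
1 | 1
30 | 30
3 | 3
After ORDER BY (4 rows):
users.rank | max_rank
30 | 30
4 | 4
3 | 3
1 | 1

== RESULT ==
users.rank | max_rank
30 | 30
4 | 4
3 | 3
1 | 1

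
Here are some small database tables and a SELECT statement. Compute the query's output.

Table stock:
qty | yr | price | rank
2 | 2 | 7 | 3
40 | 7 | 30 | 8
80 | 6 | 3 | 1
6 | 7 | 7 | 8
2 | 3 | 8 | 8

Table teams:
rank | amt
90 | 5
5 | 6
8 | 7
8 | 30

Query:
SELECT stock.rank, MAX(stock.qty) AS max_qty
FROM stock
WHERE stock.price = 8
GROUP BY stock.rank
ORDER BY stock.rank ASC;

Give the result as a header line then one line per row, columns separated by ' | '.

After WHERE (1 rows):
stock.qty | stock.yr | stock.price | stock.rank
2 | 3 | 8 | 8
After GROUP BY (1 rows):
stock.rank | max_qty
8 | 2
After ORDER BY (1 rows):
stock.rank | max_qty
8 | 2

== RESULT ==
stock.rank | max_qty
8 | 2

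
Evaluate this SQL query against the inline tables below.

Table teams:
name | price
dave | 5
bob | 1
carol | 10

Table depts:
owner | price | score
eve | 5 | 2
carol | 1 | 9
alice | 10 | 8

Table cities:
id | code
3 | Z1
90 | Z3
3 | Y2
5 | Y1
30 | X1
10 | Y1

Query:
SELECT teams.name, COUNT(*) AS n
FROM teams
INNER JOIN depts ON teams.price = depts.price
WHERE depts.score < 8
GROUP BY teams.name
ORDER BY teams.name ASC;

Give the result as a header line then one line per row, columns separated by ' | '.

== RESULT ==
teams.name | n
dave | 1

Derivation:
After JOIN depts (3 rows):
teams.name | teams.price | depts.owner | depts.price | depts.score
dave | 5 | eve | 5 | 2
bob | 1 | carol | 1 | 9
carol | 10 | alice | 10 | 8
After WHERE (1 rows):
teams.name | teams.price | depts.owner | depts.price | depts.score
dave | 5 | eve | 5 | 2
After GROUP BY (1 rows):
teams.name | n
dave | 1
After ORDER BY (1 rows):
teams.name | n
dave | 1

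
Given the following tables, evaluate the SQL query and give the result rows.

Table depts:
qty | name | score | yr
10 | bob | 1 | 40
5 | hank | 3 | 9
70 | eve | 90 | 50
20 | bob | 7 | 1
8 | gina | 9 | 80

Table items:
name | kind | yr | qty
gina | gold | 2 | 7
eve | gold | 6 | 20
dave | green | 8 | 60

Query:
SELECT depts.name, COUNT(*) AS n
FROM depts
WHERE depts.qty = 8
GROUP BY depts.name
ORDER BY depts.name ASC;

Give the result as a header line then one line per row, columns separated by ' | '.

== RESULT ==
depts.name | n
gina | 1

Derivation:
After WHERE (1 rows):
depts.qty | depts.name | depts.score | depts.yr
8 | gina | 9 | 80
After GROUP BY (1 rows):
depts.name | n
gina | 1
After ORDER BY (1 rows):
depts.name | n
gina | 1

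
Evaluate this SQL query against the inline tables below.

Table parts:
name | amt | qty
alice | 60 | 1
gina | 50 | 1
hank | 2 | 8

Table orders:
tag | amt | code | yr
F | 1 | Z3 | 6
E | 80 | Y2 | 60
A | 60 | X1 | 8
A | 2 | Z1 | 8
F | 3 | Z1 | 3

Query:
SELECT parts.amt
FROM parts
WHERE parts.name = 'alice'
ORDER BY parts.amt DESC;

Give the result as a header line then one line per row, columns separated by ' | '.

After WHERE (1 rows):
parts.name | parts.amt | parts.qty
alice | 60 | 1
After SELECT (1 rows):
parts.amt
60
After ORDER BY (1 rows):
parts.amt
60

== RESULT ==
parts.amt
60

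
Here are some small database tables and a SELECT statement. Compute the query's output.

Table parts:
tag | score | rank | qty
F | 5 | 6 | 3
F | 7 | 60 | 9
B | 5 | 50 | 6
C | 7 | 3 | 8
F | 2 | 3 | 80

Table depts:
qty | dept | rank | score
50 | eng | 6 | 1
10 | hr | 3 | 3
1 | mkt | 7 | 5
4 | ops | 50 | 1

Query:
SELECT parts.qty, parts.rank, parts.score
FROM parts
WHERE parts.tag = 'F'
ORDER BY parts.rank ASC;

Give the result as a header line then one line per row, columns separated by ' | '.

After WHERE (3 rows):
parts.tag | parts.score | parts.rank | parts.qty
F | 5 | 6 | 3
F | 7 | 60 | 9
F | 2 | 3 | 80
After SELECT (3 rows):
parts.qty | parts.rank | parts.score
3 | 6 | 5
9 | 60 | 7
80 | 3 | 2
After ORDER BY (3 rows):
parts.qty | parts.rank | parts.score
80 | 3 | 2
3 | 6 | 5
9 | 60 | 7

== RESULT ==
parts.qty | parts.rank | parts.score
80 | 3 | 2
3 | 6 | 5
9 | 60 | 7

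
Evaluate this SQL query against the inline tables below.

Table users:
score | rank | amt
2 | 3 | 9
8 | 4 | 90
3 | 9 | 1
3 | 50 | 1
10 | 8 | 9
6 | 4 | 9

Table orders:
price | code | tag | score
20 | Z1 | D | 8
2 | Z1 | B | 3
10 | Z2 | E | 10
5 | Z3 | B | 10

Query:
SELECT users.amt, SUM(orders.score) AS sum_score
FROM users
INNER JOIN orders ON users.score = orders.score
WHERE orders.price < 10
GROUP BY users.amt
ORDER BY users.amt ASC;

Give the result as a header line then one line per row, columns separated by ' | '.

After JOIN orders (5 rows):
users.score | users.rank | users.amt | orders.price | orders.code | orders.tag | orders.score
8 | 4 | 90 | 20 | Z1 | D | 8
3 | 9 | 1 | 2 | Z1 | B | 3
3 | 50 | 1 | 2 | Z1 | B | 3
10 | 8 | 9 | 10 | Z2 | E | 10
10 | 8 | 9 | 5 | Z3 | B | 10
After WHERE (3 rows):
users.score | users.rank | users.amt | orders.price | orders.code | orders.tag | orders.score
3 | 9 | 1 | 2 | Z1 | B | 3
3 | 50 | 1 | 2 | Z1 | B | 3
10 | 8 | 9 | 5 | Z3 | B | 10
After GROUP BY (2 rows):
users.amt | sum_score
1 | 6
9 | 10
After ORDER BY (2 rows):
users.amt | sum_score
1 | 6
9 | 10

== RESULT ==
users.amt | sum_score
1 | 6
9 | 10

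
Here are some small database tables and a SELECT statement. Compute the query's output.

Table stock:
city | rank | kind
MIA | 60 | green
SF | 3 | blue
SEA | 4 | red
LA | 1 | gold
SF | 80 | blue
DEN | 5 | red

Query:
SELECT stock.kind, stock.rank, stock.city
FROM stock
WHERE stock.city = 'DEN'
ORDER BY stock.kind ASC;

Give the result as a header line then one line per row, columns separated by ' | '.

After WHERE (1 rows):
stock.city | stock.rank | stock.kind
DEN | 5 | red
After SELECT (1 rows):
stock.kind | stock.rank | stock.city
red | 5 | DEN
After ORDER BY (1 rows):
stock.kind | stock.rank | stock.city
red | 5 | DEN

== RESULT ==
stock.kind | stock.rank | stock.city
red | 5 | DEN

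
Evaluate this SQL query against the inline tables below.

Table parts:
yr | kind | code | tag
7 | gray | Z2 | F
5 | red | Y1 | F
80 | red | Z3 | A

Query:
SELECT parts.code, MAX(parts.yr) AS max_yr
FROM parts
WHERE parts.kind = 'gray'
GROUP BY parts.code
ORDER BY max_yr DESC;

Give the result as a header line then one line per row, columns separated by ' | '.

After WHERE (1 rows):
parts.yr | parts.kind | parts.code | parts.tag
7 | gray | Z2 | F
After GROUP BY (1 rows):
parts.code | max_yr
Z2 | 7
After ORDER BY (1 rows):
parts.code | max_yr
Z2 | 7

== RESULT ==
parts.code | max_yr
Z2 | 7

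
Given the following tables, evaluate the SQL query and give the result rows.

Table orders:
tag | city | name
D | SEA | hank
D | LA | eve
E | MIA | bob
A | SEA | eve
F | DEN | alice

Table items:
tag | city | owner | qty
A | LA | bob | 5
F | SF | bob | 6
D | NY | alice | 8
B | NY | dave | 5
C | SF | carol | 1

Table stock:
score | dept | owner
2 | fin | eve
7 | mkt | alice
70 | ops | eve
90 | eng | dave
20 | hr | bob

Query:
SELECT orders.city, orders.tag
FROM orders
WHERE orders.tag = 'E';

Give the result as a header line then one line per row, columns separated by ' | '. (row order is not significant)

After WHERE (1 rows):
orders.tag | orders.city | orders.name
E | MIA | bob
After SELECT (1 rows):
orders.city | orders.tag
MIA | E

== RESULT ==
orders.city | orders.tag
MIA | E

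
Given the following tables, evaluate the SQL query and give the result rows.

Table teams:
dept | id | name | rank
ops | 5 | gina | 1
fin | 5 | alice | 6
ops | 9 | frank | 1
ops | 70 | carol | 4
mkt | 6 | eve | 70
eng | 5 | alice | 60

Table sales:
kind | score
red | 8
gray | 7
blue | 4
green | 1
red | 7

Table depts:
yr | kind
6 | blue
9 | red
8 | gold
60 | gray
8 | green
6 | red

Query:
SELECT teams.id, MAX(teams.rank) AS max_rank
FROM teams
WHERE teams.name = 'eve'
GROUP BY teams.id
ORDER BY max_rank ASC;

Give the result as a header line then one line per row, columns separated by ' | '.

After WHERE (1 rows):
teams.dept | teams.id | teams.name | teams.rank
mkt | 6 | eve | 70
After GROUP BY (1 rows):
teams.id | max_rank
6 | 70
After ORDER BY (1 rows):
teams.id | max_rank
6 | 70

== RESULT ==
teams.id | max_rank
6 | 70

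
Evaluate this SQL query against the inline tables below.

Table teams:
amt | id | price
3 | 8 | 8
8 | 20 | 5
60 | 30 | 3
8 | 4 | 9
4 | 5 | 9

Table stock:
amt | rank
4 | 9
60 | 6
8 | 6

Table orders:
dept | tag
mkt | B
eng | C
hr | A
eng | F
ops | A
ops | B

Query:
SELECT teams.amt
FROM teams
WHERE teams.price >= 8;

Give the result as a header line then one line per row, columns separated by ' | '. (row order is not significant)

After WHERE (3 rows):
teams.amt | teams.id | teams.price
3 | 8 | 8
8 | 4 | 9
4 | 5 | 9
After SELECT (3 rows):
teams.amt
3
8
4

== RESULT ==
teams.amt
3
8
4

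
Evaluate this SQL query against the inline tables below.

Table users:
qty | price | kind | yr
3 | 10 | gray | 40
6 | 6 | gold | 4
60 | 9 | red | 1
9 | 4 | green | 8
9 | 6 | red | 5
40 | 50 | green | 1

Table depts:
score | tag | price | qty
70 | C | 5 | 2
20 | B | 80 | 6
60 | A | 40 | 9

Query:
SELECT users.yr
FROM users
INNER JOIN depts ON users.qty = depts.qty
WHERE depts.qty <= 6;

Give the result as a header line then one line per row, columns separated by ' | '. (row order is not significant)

After JOIN depts (3 rows):
users.qty | users.price | users.kind | users.yr | depts.score | depts.tag | depts.price | depts.qty
6 | 6 | gold | 4 | 20 | B | 80 | 6
9 | 4 | green | 8 | 60 | A | 40 | 9
9 | 6 | red | 5 | 60 | A | 40 | 9
After WHERE (1 rows):
users.qty | users.price | users.kind | users.yr | depts.score | depts.tag | depts.price | depts.qty
6 | 6 | gold | 4 | 20 | B | 80 | 6
After SELECT (1 rows):
users.yr
4

== RESULT ==
users.yr
4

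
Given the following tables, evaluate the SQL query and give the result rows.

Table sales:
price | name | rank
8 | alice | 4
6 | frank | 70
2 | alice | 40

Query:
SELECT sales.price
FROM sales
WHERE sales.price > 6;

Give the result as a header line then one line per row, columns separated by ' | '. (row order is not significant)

== RESULT ==
sales.price
8

Derivation:
After WHERE (1 rows):
sales.price | sales.name | sales.rank
8 | alice | 4
After SELECT (1 rows):
sales.price
8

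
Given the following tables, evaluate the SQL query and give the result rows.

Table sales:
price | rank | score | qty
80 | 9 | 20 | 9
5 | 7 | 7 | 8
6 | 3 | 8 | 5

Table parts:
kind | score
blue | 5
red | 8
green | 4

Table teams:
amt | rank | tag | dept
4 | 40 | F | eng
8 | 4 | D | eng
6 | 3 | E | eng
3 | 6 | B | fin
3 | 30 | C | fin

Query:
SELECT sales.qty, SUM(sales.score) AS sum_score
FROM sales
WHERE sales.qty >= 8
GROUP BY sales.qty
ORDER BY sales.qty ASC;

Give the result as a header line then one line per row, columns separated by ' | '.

== RESULT ==
sales.qty | sum_score
8 | 7
9 | 20

Derivation:
After WHERE (2 rows):
sales.price | sales.rank | sales.score | sales.qty
80 | 9 | 20 | 9
5 | 7 | 7 | 8
After GROUP BY (2 rows):
sales.qty | sum_score
9 | 20
8 | 7
After ORDER BY (2 rows):
sales.qty | sum_score
8 | 7
9 | 20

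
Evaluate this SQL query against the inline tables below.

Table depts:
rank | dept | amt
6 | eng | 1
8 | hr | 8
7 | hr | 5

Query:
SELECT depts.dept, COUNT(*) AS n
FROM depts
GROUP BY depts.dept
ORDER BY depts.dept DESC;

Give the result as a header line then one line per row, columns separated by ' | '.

== RESULT ==
depts.dept | n
hr | 2
eng | 1

Derivation:
After GROUP BY (2 rows):
depts.dept | n
eng | 1
hr | 2
After ORDER BY (2 rows):
depts.dept | n
hr | 2
eng | 1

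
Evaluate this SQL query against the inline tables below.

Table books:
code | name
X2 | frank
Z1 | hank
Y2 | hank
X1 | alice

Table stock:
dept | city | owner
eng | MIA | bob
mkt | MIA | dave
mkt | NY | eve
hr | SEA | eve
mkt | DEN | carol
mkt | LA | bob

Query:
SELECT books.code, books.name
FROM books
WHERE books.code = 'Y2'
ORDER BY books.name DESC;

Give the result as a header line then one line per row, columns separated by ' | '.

After WHERE (1 rows):
books.code | books.name
Y2 | hank
After SELECT (1 rows):
books.code | books.name
Y2 | hank
After ORDER BY (1 rows):
books.code | books.name
Y2 | hank

== RESULT ==
books.code | books.name
Y2 | hank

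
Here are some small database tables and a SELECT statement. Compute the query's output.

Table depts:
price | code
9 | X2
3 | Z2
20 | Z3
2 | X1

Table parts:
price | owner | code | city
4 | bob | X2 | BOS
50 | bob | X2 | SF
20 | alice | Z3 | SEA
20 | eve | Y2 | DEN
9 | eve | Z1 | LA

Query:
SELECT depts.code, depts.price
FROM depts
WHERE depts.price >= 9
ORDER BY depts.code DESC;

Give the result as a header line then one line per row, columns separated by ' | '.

== RESULT ==
depts.code | depts.price
Z3 | 20
X2 | 9

Derivation:
After WHERE (2 rows):
depts.price | depts.code
9 | X2
20 | Z3
After SELECT (2 rows):
depts.code | depts.price
X2 | 9
Z3 | 20
After ORDER BY (2 rows):
depts.code | depts.price
Z3 | 20
X2 | 9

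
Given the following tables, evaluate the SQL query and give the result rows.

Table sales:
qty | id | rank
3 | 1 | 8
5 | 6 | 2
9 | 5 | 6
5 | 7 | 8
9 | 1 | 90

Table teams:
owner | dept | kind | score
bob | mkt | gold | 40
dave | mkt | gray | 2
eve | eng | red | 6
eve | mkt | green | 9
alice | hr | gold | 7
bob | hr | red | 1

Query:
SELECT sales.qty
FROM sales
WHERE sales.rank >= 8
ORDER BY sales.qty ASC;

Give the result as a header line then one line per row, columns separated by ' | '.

== RESULT ==
sales.qty
3
5
9

Derivation:
After WHERE (3 rows):
sales.qty | sales.id | sales.rank
3 | 1 | 8
5 | 7 | 8
9 | 1 | 90
After SELECT (3 rows):
sales.qty
3
5
9
After ORDER BY (3 rows):
sales.qty
3
5
9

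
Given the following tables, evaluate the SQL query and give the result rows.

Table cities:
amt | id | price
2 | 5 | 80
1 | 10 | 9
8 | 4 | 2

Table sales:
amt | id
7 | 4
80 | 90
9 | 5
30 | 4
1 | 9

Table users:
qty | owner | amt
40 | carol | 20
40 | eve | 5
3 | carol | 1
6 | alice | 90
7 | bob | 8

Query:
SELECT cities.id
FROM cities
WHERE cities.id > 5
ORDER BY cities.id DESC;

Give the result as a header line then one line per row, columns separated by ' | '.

== RESULT ==
cities.id
10

Derivation:
After WHERE (1 rows):
cities.amt | cities.id | cities.price
1 | 10 | 9
After SELECT (1 rows):
cities.id
10
After ORDER BY (1 rows):
cities.id
10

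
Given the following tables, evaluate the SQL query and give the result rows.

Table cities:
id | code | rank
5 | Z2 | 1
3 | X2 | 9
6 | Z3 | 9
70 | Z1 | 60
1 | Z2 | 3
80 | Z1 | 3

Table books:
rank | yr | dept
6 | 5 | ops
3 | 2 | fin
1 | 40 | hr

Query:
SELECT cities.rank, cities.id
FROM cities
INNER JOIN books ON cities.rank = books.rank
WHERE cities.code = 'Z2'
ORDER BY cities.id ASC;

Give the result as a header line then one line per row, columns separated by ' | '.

== RESULT ==
cities.rank | cities.id
3 | 1
1 | 5

Derivation:
After JOIN books (3 rows):
cities.id | cities.code | cities.rank | books.rank | books.yr | books.dept
5 | Z2 | 1 | 1 | 40 | hr
1 | Z2 | 3 | 3 | 2 | fin
80 | Z1 | 3 | 3 | 2 | fin
After WHERE (2 rows):
cities.id | cities.code | cities.rank | books.rank | books.yr | books.dept
5 | Z2 | 1 | 1 | 40 | hr
1 | Z2 | 3 | 3 | 2 | fin
After SELECT (2 rows):
cities.rank | cities.id
1 | 5
3 | 1
After ORDER BY (2 rows):
cities.rank | cities.id
3 | 1
1 | 5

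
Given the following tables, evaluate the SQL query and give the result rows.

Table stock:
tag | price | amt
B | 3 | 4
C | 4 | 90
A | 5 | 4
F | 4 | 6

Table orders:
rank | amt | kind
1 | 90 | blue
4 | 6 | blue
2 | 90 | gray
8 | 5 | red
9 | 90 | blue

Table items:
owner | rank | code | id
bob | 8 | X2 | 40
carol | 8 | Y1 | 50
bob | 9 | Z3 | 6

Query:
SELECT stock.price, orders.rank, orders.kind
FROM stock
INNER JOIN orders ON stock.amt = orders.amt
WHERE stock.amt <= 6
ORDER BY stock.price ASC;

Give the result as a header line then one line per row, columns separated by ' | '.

After JOIN orders (4 rows):
stock.tag | stock.price | stock.amt | orders.rank | orders.amt | orders.kind
C | 4 | 90 | 1 | 90 | blue
C | 4 | 90 | 2 | 90 | gray
C | 4 | 90 | 9 | 90 | blue
F | 4 | 6 | 4 | 6 | blue
After WHERE (1 rows):
stock.tag | stock.price | stock.amt | orders.rank | orders.amt | orders.kind
F | 4 | 6 | 4 | 6 | blue
After SELECT (1 rows):
stock.price | orders.rank | orders.kind
4 | 4 | blue
After ORDER BY (1 rows):
stock.price | orders.rank | orders.kind
4 | 4 | blue

== RESULT ==
stock.price | orders.rank | orders.kind
4 | 4 | blue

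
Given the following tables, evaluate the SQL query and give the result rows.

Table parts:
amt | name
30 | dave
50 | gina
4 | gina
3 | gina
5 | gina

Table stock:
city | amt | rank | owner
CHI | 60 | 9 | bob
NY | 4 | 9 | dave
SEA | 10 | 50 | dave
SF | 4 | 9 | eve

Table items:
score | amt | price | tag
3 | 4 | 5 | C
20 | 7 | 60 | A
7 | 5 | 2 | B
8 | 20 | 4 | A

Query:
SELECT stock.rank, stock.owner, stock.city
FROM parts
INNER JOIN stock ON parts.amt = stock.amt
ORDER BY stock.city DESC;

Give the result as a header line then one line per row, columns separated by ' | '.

After JOIN stock (2 rows):
parts.amt | parts.name | stock.city | stock.amt | stock.rank | stock.owner
4 | gina | NY | 4 | 9 | dave
4 | gina | SF | 4 | 9 | eve
After SELECT (2 rows):
stock.rank | stock.owner | stock.city
9 | dave | NY
9 | eve | SF
After ORDER BY (2 rows):
stock.rank | stock.owner | stock.city
9 | eve | SF
9 | dave | NY

== RESULT ==
stock.rank | stock.owner | stock.city
9 | eve | SF
9 | dave | NY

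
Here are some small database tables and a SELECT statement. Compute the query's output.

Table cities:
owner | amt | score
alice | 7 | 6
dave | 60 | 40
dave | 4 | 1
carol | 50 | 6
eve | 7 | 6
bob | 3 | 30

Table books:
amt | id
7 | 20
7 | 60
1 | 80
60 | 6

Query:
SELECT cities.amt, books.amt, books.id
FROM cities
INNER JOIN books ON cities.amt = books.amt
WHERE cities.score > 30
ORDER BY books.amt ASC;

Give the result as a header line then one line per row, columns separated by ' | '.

== RESULT ==
cities.amt | books.amt | books.id
60 | 60 | 6

Derivation:
After JOIN books (5 rows):
cities.owner | cities.amt | cities.score | books.amt | books.id
alice | 7 | 6 | 7 | 20
alice | 7 | 6 | 7 | 60
dave | 60 | 40 | 60 | 6
eve | 7 | 6 | 7 | 20
eve | 7 | 6 | 7 | 60
After WHERE (1 rows):
cities.owner | cities.amt | cities.score | books.amt | books.id
dave | 60 | 40 | 60 | 6
After SELECT (1 rows):
cities.amt | books.amt | books.id
60 | 60 | 6
After ORDER BY (1 rows):
cities.amt | books.amt | books.id
60 | 60 | 6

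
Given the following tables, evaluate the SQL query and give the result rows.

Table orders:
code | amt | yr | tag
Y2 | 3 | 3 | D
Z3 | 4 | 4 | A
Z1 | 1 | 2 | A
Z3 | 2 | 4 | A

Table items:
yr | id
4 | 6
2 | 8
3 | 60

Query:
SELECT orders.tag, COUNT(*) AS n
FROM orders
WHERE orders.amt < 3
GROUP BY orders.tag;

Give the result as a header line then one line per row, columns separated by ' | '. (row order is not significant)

After WHERE (2 rows):
orders.code | orders.amt | orders.yr | orders.tag
Z1 | 1 | 2 | A
Z3 | 2 | 4 | A
After GROUP BY (1 rows):
orders.tag | n
A | 2

== RESULT ==
orders.tag | n
A | 2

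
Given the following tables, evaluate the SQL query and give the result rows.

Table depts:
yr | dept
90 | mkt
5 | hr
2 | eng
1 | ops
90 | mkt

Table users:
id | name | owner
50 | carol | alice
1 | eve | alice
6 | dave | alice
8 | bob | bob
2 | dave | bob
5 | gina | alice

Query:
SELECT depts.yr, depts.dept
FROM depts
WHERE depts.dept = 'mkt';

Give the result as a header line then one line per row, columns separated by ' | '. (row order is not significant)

== RESULT ==
depts.yr | depts.dept
90 | mkt
90 | mkt

Derivation:
After WHERE (2 rows):
depts.yr | depts.dept
90 | mkt
90 | mkt
After SELECT (2 rows):
depts.yr | depts.dept
90 | mkt
90 | mkt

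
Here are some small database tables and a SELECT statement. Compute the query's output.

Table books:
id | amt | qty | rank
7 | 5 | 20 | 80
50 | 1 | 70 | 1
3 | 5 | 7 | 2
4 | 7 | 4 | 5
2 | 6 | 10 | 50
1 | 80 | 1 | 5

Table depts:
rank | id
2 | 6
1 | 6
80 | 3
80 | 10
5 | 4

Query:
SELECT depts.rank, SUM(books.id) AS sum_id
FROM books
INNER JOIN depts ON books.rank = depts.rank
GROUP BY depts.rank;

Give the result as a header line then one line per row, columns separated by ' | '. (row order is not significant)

== RESULT ==
depts.rank | sum_id
80 | 14
1 | 50
2 | 3
5 | 5

Derivation:
After JOIN depts (6 rows):
books.id | books.amt | books.qty | books.rank | depts.rank | depts.id
7 | 5 | 20 | 80 | 80 | 3
7 | 5 | 20 | 80 | 80 | 10
50 | 1 | 70 | 1 | 1 | 6
3 | 5 | 7 | 2 | 2 | 6
4 | 7 | 4 | 5 | 5 | 4
1 | 80 | 1 | 5 | 5 | 4
After GROUP BY (4 rows):
depts.rank | sum_id
80 | 14
1 | 50
2 | 3
5 | 5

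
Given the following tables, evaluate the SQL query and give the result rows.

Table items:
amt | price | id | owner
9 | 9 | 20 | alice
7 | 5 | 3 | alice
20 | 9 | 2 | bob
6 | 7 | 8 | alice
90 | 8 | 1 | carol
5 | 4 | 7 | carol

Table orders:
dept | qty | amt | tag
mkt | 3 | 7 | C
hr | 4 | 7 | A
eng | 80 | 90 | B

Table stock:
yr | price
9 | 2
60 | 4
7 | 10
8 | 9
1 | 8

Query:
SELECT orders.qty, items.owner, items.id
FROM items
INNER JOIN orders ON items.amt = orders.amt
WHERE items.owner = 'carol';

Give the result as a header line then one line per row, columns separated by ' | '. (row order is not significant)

== RESULT ==
orders.qty | items.owner | items.id
80 | carol | 1

Derivation:
After JOIN orders (3 rows):
items.amt | items.price | items.id | items.owner | orders.dept | orders.qty | orders.amt | orders.tag
7 | 5 | 3 | alice | mkt | 3 | 7 | C
7 | 5 | 3 | alice | hr | 4 | 7 | A
90 | 8 | 1 | carol | eng | 80 | 90 | B
After WHERE (1 rows):
items.amt | items.price | items.id | items.owner | orders.dept | orders.qty | orders.amt | orders.tag
90 | 8 | 1 | carol | eng | 80 | 90 | B
After SELECT (1 rows):
orders.qty | items.owner | items.id
80 | carol | 1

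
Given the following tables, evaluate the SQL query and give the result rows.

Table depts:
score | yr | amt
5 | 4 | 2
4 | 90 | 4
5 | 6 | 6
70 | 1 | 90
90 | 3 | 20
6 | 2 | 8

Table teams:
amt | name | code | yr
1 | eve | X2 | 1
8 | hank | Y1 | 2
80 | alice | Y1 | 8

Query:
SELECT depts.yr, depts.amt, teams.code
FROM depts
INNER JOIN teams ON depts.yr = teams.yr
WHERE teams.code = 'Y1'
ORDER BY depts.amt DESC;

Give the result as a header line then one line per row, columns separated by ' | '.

After JOIN teams (2 rows):
depts.score | depts.yr | depts.amt | teams.amt | teams.name | teams.code | teams.yr
70 | 1 | 90 | 1 | eve | X2 | 1
6 | 2 | 8 | 8 | hank | Y1 | 2
After WHERE (1 rows):
depts.score | depts.yr | depts.amt | teams.amt | teams.name | teams.code | teams.yr
6 | 2 | 8 | 8 | hank | Y1 | 2
After SELECT (1 rows):
depts.yr | depts.amt | teams.code
2 | 8 | Y1
After ORDER BY (1 rows):
depts.yr | depts.amt | teams.code
2 | 8 | Y1

== RESULT ==
depts.yr | depts.amt | teams.code
2 | 8 | Y1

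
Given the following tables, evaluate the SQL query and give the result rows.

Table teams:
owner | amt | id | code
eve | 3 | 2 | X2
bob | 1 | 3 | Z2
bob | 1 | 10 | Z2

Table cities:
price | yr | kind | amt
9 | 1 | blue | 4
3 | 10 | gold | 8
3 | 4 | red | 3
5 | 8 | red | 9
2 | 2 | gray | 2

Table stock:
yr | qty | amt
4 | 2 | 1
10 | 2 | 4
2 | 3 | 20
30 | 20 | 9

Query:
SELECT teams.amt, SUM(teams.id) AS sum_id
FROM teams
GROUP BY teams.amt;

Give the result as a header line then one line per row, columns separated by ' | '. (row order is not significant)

After GROUP BY (2 rows):
teams.amt | sum_id
3 | 2
1 | 13

== RESULT ==
teams.amt | sum_id
3 | 2
1 | 13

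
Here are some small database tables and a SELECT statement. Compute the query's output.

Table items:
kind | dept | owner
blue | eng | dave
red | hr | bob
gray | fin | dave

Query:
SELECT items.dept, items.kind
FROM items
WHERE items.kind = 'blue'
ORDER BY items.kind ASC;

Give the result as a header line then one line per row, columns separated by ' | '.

After WHERE (1 rows):
items.kind | items.dept | items.owner
blue | eng | dave
After SELECT (1 rows):
items.dept | items.kind
eng | blue
After ORDER BY (1 rows):
items.dept | items.kind
eng | blue

== RESULT ==
items.dept | items.kind
eng | blue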